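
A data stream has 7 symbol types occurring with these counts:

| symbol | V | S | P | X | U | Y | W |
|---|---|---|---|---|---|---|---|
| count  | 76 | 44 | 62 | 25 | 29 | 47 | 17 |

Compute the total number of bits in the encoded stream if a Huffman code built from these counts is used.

804

Build the Huffman tree bottom-up:
merge W(17) and X(25): 42
merge U(29) and 42: 71
merge S(44) and Y(47): 91
merge P(62) and 71: 133
merge V(76) and 91: 167
merge 133 and 167: 300
Each symbol's bit-cost is frequency × depth; summing gives 804 bits (equivalently 42 + 71 + 91 + 133 + 167 + 300).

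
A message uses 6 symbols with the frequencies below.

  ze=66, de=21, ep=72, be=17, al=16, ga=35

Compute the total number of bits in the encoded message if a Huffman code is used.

541

Build the Huffman tree bottom-up:
combine al(16), be(17) → 33
combine de(21), 33 → 54
combine ga(35), 54 → 89
combine ze(66), ep(72) → 138
combine 89, 138 → 227
Each symbol's bit-cost is frequency × depth; summing gives 541 bits (equivalently 33 + 54 + 89 + 138 + 227).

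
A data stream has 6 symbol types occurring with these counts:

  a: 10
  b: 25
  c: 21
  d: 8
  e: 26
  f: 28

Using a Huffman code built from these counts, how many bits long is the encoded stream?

293

Merge the two smallest weights repeatedly:
merge d(8) and a(10): 18
merge 18 and c(21): 39
merge b(25) and e(26): 51
merge f(28) and 39: 67
merge 51 and 67: 118
Each symbol's bit-cost is frequency × depth; summing gives 293 bits (equivalently 18 + 39 + 51 + 67 + 118).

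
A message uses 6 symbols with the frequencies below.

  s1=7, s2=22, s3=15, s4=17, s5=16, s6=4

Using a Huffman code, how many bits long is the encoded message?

199

Greedily combine the two least-frequent nodes:
s6(4) + s1(7) → 11
11 + s3(15) → 26
s5(16) + s4(17) → 33
s2(22) + 26 → 48
33 + 48 → 81
Total encoded bits = sum of merged weights = 11 + 26 + 33 + 48 + 81 = 199.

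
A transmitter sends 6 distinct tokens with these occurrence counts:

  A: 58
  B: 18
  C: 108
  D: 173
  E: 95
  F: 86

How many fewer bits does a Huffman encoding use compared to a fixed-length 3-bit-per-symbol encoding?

300

Fixed-length: 3 bits × 538 symbols = 1614 bits.
Huffman merges:
B(18) + A(58) → 76
76 + F(86) → 162
E(95) + C(108) → 203
162 + D(173) → 335
203 + 335 → 538
Huffman total = 76 + 162 + 203 + 335 + 538 = 1314 bits.
Saving = 1614 − 1314 = 300 bits.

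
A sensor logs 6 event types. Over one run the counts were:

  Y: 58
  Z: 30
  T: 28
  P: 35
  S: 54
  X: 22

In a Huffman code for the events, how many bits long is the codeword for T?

3

Repeatedly merge the two smallest:
combine X(22), T(28) → 50
combine Z(30), P(35) → 65
combine 50, S(54) → 104
combine Y(58), 65 → 123
combine 104, 123 → 227
T's leaf is at depth 3, giving a 3-bit codeword.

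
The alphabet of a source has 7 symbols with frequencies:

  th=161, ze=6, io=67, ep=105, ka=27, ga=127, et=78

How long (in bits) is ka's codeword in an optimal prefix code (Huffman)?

5

Repeatedly merge the two smallest:
merge ze(6) and ka(27): 33
merge 33 and io(67): 100
merge et(78) and 100: 178
merge ep(105) and ga(127): 232
merge th(161) and 178: 339
merge 232 and 339: 571
The subtree containing ka is merged 5 times, so code length = 5.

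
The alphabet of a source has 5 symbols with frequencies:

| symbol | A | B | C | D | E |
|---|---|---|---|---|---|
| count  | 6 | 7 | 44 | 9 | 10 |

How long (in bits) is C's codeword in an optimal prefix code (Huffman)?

1

Repeatedly merge the two smallest:
combine A(6), B(7) → 13
combine D(9), E(10) → 19
combine 13, 19 → 32
combine 32, C(44) → 76
C sits one level below the root: a 1-bit codeword.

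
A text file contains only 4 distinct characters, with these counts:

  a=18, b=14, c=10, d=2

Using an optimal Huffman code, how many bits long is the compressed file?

Build the Huffman tree bottom-up:
merge d(2) and c(10): 12
merge 12 and b(14): 26
merge a(18) and 26: 44
Total encoded bits = sum of merged weights = 12 + 26 + 44 = 82.

82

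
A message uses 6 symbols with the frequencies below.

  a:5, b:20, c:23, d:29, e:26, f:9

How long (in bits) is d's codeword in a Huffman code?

Build the tree from the bottom:
merge a(5) and f(9): 14
merge 14 and b(20): 34
merge c(23) and e(26): 49
merge d(29) and 34: 63
merge 49 and 63: 112
d's leaf is at depth 2, giving a 2-bit codeword.

2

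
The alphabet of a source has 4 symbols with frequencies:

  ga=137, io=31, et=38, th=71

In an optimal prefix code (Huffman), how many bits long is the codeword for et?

3

Build the tree from the bottom:
merge io(31) and et(38): 69
merge 69 and th(71): 140
merge ga(137) and 140: 277
The subtree containing et is merged 3 times, so code length = 3.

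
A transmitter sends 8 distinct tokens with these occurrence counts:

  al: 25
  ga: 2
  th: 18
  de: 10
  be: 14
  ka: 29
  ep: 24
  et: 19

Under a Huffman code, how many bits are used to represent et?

3

Build the tree from the bottom:
ga(2) + de(10) → 12
12 + be(14) → 26
th(18) + et(19) → 37
ep(24) + al(25) → 49
26 + ka(29) → 55
37 + 49 → 86
55 + 86 → 141
et's leaf is at depth 3, giving a 3-bit codeword.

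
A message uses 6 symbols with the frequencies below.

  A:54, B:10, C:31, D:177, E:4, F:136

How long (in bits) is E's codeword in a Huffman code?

Build the tree from the bottom:
combine E(4), B(10) → 14
combine 14, C(31) → 45
combine 45, A(54) → 99
combine 99, F(136) → 235
combine D(177), 235 → 412
E's leaf is at depth 5, giving a 5-bit codeword.

5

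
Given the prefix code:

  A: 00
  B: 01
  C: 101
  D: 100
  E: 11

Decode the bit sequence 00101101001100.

ACCAEA

Read left to right; each codeword is recognised as soon as it completes (prefix code):
  00→A | 101→C | 101→C | 00→A | 11→E | 00→A
Decoded message: ACCAEA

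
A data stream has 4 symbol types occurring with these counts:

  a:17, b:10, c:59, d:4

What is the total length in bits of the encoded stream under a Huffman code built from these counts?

135

Build the Huffman tree bottom-up:
d(4) + b(10) → 14
14 + a(17) → 31
31 + c(59) → 90
The encoded length is the sum of every internal node's weight: 14 + 31 + 90 = 135 bits.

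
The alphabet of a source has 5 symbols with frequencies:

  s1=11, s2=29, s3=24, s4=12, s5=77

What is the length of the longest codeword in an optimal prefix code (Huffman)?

4

Merge the two lowest-weight nodes at each step:
s1(11) + s4(12) → 23
23 + s3(24) → 47
s2(29) + 47 → 76
76 + s5(77) → 153
Maximum depth reached is 4.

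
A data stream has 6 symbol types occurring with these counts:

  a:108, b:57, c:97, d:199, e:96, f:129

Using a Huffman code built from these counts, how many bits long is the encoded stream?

Merge the two smallest weights repeatedly:
merge b(57) and e(96): 153
merge c(97) and a(108): 205
merge f(129) and 153: 282
merge d(199) and 205: 404
merge 282 and 404: 686
Each symbol's bit-cost is frequency × depth; summing gives 1730 bits (equivalently 153 + 205 + 282 + 404 + 686).

1730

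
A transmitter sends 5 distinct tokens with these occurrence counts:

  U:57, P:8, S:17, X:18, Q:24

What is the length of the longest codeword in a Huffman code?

3

Merge the two lowest-weight nodes at each step:
P(8) + S(17) → 25
X(18) + Q(24) → 42
25 + 42 → 67
U(57) + 67 → 124
Maximum depth reached is 3.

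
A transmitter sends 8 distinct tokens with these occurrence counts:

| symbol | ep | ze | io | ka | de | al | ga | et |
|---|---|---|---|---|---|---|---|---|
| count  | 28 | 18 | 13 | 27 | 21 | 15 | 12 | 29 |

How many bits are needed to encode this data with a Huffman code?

485

Merge the two smallest weights repeatedly:
ga(12) + io(13) → 25
al(15) + ze(18) → 33
de(21) + 25 → 46
ka(27) + ep(28) → 55
et(29) + 33 → 62
46 + 55 → 101
62 + 101 → 163
Each symbol's bit-cost is frequency × depth; summing gives 485 bits (equivalently 25 + 33 + 46 + 55 + 62 + 101 + 163).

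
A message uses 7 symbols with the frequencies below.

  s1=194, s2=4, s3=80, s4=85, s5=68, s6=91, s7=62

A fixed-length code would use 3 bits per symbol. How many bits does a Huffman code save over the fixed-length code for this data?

219

Fixed-length: 3 bits × 584 symbols = 1752 bits.
Huffman merges:
s2(4) + s7(62) → 66
66 + s5(68) → 134
s3(80) + s4(85) → 165
s6(91) + 134 → 225
165 + s1(194) → 359
225 + 359 → 584
Huffman total = 66 + 134 + 165 + 225 + 359 + 584 = 1533 bits.
Saving = 1752 − 1533 = 219 bits.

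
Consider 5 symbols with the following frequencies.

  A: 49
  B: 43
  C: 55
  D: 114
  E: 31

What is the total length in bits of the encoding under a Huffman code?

648

Greedily combine the two least-frequent nodes:
combine E(31), B(43) → 74
combine A(49), C(55) → 104
combine 74, 104 → 178
combine D(114), 178 → 292
Each symbol's bit-cost is frequency × depth; summing gives 648 bits (equivalently 74 + 104 + 178 + 292).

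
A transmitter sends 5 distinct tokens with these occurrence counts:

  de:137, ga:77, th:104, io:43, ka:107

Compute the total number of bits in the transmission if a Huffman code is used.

1056

Greedily combine the two least-frequent nodes:
io(43) + ga(77) → 120
th(104) + ka(107) → 211
120 + de(137) → 257
211 + 257 → 468
The encoded length is the sum of every internal node's weight: 120 + 211 + 257 + 468 = 1056 bits.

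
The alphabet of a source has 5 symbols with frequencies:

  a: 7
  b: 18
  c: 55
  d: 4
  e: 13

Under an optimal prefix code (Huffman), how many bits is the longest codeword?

4

Merge the two lowest-weight nodes at each step:
merge d(4) and a(7): 11
merge 11 and e(13): 24
merge b(18) and 24: 42
merge 42 and c(55): 97
The first pair merged (d, a) ends up deepest, at depth 4.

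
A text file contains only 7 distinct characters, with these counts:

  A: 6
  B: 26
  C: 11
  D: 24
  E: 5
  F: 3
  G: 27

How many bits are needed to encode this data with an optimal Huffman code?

Greedily combine the two least-frequent nodes:
merge F(3) and E(5): 8
merge A(6) and 8: 14
merge C(11) and 14: 25
merge D(24) and 25: 49
merge B(26) and G(27): 53
merge 49 and 53: 102
Total encoded bits = sum of merged weights = 8 + 14 + 25 + 49 + 53 + 102 = 251.

251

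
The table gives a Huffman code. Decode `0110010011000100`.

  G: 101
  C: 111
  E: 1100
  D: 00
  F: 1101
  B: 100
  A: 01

ABBEAD

Read left to right; each codeword is recognised as soon as it completes (prefix code):
  01→A | 100→B | 100→B | 1100→E | 01→A | 00→D
Decoded message: ABBEAD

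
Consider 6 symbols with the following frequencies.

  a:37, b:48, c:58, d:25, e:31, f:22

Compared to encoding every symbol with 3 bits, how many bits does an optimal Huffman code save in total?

Fixed-length: 3 bits × 221 symbols = 663 bits.
Huffman merges:
merge f(22) and d(25): 47
merge e(31) and a(37): 68
merge 47 and b(48): 95
merge c(58) and 68: 126
merge 95 and 126: 221
Huffman total = 47 + 68 + 95 + 126 + 221 = 557 bits.
Saving = 663 − 557 = 106 bits.

106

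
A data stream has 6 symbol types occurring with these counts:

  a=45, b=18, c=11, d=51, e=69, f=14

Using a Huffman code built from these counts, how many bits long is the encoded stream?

484

Merge the two smallest weights repeatedly:
merge c(11) and f(14): 25
merge b(18) and 25: 43
merge 43 and a(45): 88
merge d(51) and e(69): 120
merge 88 and 120: 208
The encoded length is the sum of every internal node's weight: 25 + 43 + 88 + 120 + 208 = 484 bits.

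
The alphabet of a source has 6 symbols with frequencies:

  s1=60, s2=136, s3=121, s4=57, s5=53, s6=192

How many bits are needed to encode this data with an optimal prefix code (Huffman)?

Merge the two smallest weights repeatedly:
merge s5(53) and s4(57): 110
merge s1(60) and 110: 170
merge s3(121) and s2(136): 257
merge 170 and s6(192): 362
merge 257 and 362: 619
Total encoded bits = sum of merged weights = 110 + 170 + 257 + 362 + 619 = 1518.

1518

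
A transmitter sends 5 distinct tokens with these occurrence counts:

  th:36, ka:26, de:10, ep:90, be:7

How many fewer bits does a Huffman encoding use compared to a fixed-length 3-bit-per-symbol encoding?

199

Fixed-length: 3 bits × 169 symbols = 507 bits.
Huffman merges:
be(7) + de(10) → 17
17 + ka(26) → 43
th(36) + 43 → 79
79 + ep(90) → 169
Huffman total = 17 + 43 + 79 + 169 = 308 bits.
Saving = 507 − 308 = 199 bits.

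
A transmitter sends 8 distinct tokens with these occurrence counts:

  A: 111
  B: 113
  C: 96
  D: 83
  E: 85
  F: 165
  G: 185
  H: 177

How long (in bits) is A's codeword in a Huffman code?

3

Repeatedly merge the two smallest:
merge D(83) and E(85): 168
merge C(96) and A(111): 207
merge B(113) and F(165): 278
merge 168 and H(177): 345
merge G(185) and 207: 392
merge 278 and 345: 623
merge 392 and 623: 1015
A's leaf is at depth 3, giving a 3-bit codeword.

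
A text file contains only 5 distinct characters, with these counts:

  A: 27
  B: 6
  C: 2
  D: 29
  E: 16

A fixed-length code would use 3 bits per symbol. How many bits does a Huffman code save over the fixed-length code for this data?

Fixed-length: 3 bits × 80 symbols = 240 bits.
Huffman merges:
combine C(2), B(6) → 8
combine 8, E(16) → 24
combine 24, A(27) → 51
combine D(29), 51 → 80
Huffman total = 8 + 24 + 51 + 80 = 163 bits.
Saving = 240 − 163 = 77 bits.

77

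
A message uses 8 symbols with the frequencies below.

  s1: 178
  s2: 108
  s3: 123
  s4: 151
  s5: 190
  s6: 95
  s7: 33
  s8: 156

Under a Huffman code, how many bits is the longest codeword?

Merge the two lowest-weight nodes at each step:
combine s7(33), s6(95) → 128
combine s2(108), s3(123) → 231
combine 128, s4(151) → 279
combine s8(156), s1(178) → 334
combine s5(190), 231 → 421
combine 279, 334 → 613
combine 421, 613 → 1034
The rarest symbols sit at the bottom; the longest codeword is 4 bits.

4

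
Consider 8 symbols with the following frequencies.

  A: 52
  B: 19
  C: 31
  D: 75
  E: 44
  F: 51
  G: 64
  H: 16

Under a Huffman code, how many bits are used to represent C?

3

Huffman merges, smallest pair first:
H(16) + B(19) → 35
C(31) + 35 → 66
E(44) + F(51) → 95
A(52) + G(64) → 116
66 + D(75) → 141
95 + 116 → 211
141 + 211 → 352
C sits 3 levels below the root, so its codeword is 3 bits.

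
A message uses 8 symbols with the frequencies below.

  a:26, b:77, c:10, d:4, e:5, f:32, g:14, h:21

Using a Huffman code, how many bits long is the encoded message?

474

Merge the two smallest weights repeatedly:
d(4) + e(5) → 9
9 + c(10) → 19
g(14) + 19 → 33
h(21) + a(26) → 47
f(32) + 33 → 65
47 + 65 → 112
b(77) + 112 → 189
Each symbol's bit-cost is frequency × depth; summing gives 474 bits (equivalently 9 + 19 + 33 + 47 + 65 + 112 + 189).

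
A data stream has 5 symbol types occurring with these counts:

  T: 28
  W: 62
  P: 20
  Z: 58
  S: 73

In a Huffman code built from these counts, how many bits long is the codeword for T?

Repeatedly merge the two smallest:
P(20) + T(28) → 48
48 + Z(58) → 106
W(62) + S(73) → 135
106 + 135 → 241
The subtree containing T is merged 3 times, so code length = 3.

3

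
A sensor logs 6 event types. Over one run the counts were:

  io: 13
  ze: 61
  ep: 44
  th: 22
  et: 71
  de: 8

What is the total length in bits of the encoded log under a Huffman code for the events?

Build the Huffman tree bottom-up:
de(8) + io(13) → 21
21 + th(22) → 43
43 + ep(44) → 87
ze(61) + et(71) → 132
87 + 132 → 219
Total encoded bits = sum of merged weights = 21 + 43 + 87 + 132 + 219 = 502.

502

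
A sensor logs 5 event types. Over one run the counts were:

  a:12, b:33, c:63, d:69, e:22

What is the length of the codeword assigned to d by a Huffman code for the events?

Build the tree from the bottom:
merge a(12) and e(22): 34
merge b(33) and 34: 67
merge c(63) and 67: 130
merge d(69) and 130: 199
d is merged only at the final step, so code length = 1.

1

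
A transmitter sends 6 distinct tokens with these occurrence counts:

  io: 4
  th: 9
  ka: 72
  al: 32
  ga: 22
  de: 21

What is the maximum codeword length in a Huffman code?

Merge the two lowest-weight nodes at each step:
io(4) + th(9) → 13
13 + de(21) → 34
ga(22) + al(32) → 54
34 + 54 → 88
ka(72) + 88 → 160
Maximum depth reached is 4.

4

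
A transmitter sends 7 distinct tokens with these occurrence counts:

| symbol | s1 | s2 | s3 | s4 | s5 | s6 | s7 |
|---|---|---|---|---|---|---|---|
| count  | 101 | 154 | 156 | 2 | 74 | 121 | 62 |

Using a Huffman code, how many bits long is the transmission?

1764

Greedily combine the two least-frequent nodes:
s4(2) + s7(62) → 64
64 + s5(74) → 138
s1(101) + s6(121) → 222
138 + s2(154) → 292
s3(156) + 222 → 378
292 + 378 → 670
Total encoded bits = sum of merged weights = 64 + 138 + 222 + 292 + 378 + 670 = 1764.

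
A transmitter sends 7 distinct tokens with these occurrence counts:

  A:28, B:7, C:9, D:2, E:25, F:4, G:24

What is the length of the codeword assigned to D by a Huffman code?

Huffman merges, smallest pair first:
merge D(2) and F(4): 6
merge 6 and B(7): 13
merge C(9) and 13: 22
merge 22 and G(24): 46
merge E(25) and A(28): 53
merge 46 and 53: 99
D's leaf is at depth 5, giving a 5-bit codeword.

5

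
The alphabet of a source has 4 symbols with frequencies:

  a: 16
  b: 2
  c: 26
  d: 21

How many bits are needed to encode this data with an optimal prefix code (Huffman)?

Merge the two smallest weights repeatedly:
merge b(2) and a(16): 18
merge 18 and d(21): 39
merge c(26) and 39: 65
The encoded length is the sum of every internal node's weight: 18 + 39 + 65 = 122 bits.

122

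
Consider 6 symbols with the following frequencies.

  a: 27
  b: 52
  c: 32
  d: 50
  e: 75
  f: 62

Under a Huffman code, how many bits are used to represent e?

Repeatedly merge the two smallest:
combine a(27), c(32) → 59
combine d(50), b(52) → 102
combine 59, f(62) → 121
combine e(75), 102 → 177
combine 121, 177 → 298
The subtree containing e is merged 2 times, so code length = 2.

2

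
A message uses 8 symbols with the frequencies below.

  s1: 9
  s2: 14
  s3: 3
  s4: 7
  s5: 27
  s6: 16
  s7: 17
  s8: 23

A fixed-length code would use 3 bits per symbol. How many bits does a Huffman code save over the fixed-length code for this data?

Fixed-length: 3 bits × 116 symbols = 348 bits.
Huffman merges:
s3(3) + s4(7) → 10
s1(9) + 10 → 19
s2(14) + s6(16) → 30
s7(17) + 19 → 36
s8(23) + s5(27) → 50
30 + 36 → 66
50 + 66 → 116
Huffman total = 10 + 19 + 30 + 36 + 50 + 66 + 116 = 327 bits.
Saving = 348 − 327 = 21 bits.

21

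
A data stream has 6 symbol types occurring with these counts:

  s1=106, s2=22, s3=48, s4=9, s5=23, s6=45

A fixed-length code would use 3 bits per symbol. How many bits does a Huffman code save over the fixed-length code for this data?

181

Fixed-length: 3 bits × 253 symbols = 759 bits.
Huffman merges:
combine s4(9), s2(22) → 31
combine s5(23), 31 → 54
combine s6(45), s3(48) → 93
combine 54, 93 → 147
combine s1(106), 147 → 253
Huffman total = 31 + 54 + 93 + 147 + 253 = 578 bits.
Saving = 759 − 578 = 181 bits.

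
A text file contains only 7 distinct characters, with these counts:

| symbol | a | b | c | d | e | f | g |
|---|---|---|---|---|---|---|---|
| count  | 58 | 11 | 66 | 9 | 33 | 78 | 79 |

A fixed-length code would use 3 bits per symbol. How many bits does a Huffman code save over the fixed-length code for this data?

150

Fixed-length: 3 bits × 334 symbols = 1002 bits.
Huffman merges:
d(9) + b(11) → 20
20 + e(33) → 53
53 + a(58) → 111
c(66) + f(78) → 144
g(79) + 111 → 190
144 + 190 → 334
Huffman total = 20 + 53 + 111 + 144 + 190 + 334 = 852 bits.
Saving = 1002 − 852 = 150 bits.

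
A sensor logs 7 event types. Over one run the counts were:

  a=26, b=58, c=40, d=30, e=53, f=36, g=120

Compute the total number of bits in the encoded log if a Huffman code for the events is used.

Merge the two smallest weights repeatedly:
a(26) + d(30) → 56
f(36) + c(40) → 76
e(53) + 56 → 109
b(58) + 76 → 134
109 + g(120) → 229
134 + 229 → 363
Each symbol's bit-cost is frequency × depth; summing gives 967 bits (equivalently 56 + 76 + 109 + 134 + 229 + 363).

967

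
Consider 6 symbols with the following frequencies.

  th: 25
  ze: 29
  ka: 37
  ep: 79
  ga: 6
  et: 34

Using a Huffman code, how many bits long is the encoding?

Merge the two smallest weights repeatedly:
merge ga(6) and th(25): 31
merge ze(29) and 31: 60
merge et(34) and ka(37): 71
merge 60 and 71: 131
merge ep(79) and 131: 210
Total encoded bits = sum of merged weights = 31 + 60 + 71 + 131 + 210 = 503.

503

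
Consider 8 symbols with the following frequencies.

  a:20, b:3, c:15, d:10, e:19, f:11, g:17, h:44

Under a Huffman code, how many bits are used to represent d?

4

Repeatedly merge the two smallest:
merge b(3) and d(10): 13
merge f(11) and 13: 24
merge c(15) and g(17): 32
merge e(19) and a(20): 39
merge 24 and 32: 56
merge 39 and h(44): 83
merge 56 and 83: 139
d's leaf is at depth 4, giving a 4-bit codeword.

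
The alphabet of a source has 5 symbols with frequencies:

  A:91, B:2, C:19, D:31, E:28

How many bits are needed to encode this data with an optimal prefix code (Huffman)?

Build the Huffman tree bottom-up:
merge B(2) and C(19): 21
merge 21 and E(28): 49
merge D(31) and 49: 80
merge 80 and A(91): 171
Total encoded bits = sum of merged weights = 21 + 49 + 80 + 171 = 321.

321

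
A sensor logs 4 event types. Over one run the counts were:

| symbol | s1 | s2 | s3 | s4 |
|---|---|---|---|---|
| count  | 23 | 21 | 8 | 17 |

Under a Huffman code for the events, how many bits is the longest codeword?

2

Merge the two lowest-weight nodes at each step:
s3(8) + s4(17) → 25
s2(21) + s1(23) → 44
25 + 44 → 69
Maximum depth reached is 2.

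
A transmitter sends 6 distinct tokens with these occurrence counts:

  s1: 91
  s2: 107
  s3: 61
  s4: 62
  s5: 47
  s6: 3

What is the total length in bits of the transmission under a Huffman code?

903

Merge the two smallest weights repeatedly:
combine s6(3), s5(47) → 50
combine 50, s3(61) → 111
combine s4(62), s1(91) → 153
combine s2(107), 111 → 218
combine 153, 218 → 371
The encoded length is the sum of every internal node's weight: 50 + 111 + 153 + 218 + 371 = 903 bits.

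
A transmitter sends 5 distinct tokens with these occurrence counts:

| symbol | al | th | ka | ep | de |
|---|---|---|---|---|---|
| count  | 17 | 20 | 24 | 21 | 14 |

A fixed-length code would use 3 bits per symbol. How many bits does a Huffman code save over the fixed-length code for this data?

65

Fixed-length: 3 bits × 96 symbols = 288 bits.
Huffman merges:
combine de(14), al(17) → 31
combine th(20), ep(21) → 41
combine ka(24), 31 → 55
combine 41, 55 → 96
Huffman total = 31 + 41 + 55 + 96 = 223 bits.
Saving = 288 − 223 = 65 bits.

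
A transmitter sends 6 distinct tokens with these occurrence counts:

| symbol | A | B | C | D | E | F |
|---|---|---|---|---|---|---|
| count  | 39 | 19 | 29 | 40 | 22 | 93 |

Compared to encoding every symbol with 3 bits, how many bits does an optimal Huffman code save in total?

Fixed-length: 3 bits × 242 symbols = 726 bits.
Huffman merges:
B(19) + E(22) → 41
C(29) + A(39) → 68
D(40) + 41 → 81
68 + 81 → 149
F(93) + 149 → 242
Huffman total = 41 + 68 + 81 + 149 + 242 = 581 bits.
Saving = 726 − 581 = 145 bits.

145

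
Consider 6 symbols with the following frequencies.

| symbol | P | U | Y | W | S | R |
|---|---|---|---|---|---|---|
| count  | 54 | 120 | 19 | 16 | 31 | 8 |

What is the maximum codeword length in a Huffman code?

Merge the two lowest-weight nodes at each step:
merge R(8) and W(16): 24
merge Y(19) and 24: 43
merge S(31) and 43: 74
merge P(54) and 74: 128
merge U(120) and 128: 248
The rarest symbols sit at the bottom; the longest codeword is 5 bits.

5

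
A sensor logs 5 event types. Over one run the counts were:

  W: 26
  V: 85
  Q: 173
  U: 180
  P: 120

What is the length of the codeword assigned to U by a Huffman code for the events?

2

Repeatedly merge the two smallest:
combine W(26), V(85) → 111
combine 111, P(120) → 231
combine Q(173), U(180) → 353
combine 231, 353 → 584
The subtree containing U is merged 2 times, so code length = 2.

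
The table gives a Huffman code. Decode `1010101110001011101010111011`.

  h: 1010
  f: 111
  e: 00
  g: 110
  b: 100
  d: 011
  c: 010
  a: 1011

habcfcaa

Read left to right; each codeword is recognised as soon as it completes (prefix code):
  1010→h | 1011→a | 100→b | 010→c | 111→f | 010→c | 1011→a | 1011→a
Decoded message: habcfcaa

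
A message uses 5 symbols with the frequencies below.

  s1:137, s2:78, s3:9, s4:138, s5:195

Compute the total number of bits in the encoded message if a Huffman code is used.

1201

Build the Huffman tree bottom-up:
combine s3(9), s2(78) → 87
combine 87, s1(137) → 224
combine s4(138), s5(195) → 333
combine 224, 333 → 557
Each symbol's bit-cost is frequency × depth; summing gives 1201 bits (equivalently 87 + 224 + 333 + 557).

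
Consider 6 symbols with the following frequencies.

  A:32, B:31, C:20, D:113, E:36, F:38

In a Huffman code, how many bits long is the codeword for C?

Huffman merges, smallest pair first:
merge C(20) and B(31): 51
merge A(32) and E(36): 68
merge F(38) and 51: 89
merge 68 and 89: 157
merge D(113) and 157: 270
C's leaf is at depth 4, giving a 4-bit codeword.

4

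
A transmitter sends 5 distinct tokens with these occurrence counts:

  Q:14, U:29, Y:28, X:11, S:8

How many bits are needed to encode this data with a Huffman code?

199

Merge the two smallest weights repeatedly:
combine S(8), X(11) → 19
combine Q(14), 19 → 33
combine Y(28), U(29) → 57
combine 33, 57 → 90
Each symbol's bit-cost is frequency × depth; summing gives 199 bits (equivalently 19 + 33 + 57 + 90).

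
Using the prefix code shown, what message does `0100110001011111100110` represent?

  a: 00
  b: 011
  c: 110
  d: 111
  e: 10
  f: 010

Read left to right; each codeword is recognised as soon as it completes (prefix code):
  010→f | 011→b | 00→a | 010→f | 111→d | 111→d | 00→a | 110→c
Decoded message: fbafddac

fbafddac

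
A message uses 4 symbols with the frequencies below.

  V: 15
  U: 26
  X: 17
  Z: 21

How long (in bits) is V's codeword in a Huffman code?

Huffman merges, smallest pair first:
combine V(15), X(17) → 32
combine Z(21), U(26) → 47
combine 32, 47 → 79
The subtree containing V is merged 2 times, so code length = 2.

2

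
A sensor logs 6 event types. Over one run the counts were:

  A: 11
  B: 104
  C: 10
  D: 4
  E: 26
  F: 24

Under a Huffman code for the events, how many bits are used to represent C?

Repeatedly merge the two smallest:
D(4) + C(10) → 14
A(11) + 14 → 25
F(24) + 25 → 49
E(26) + 49 → 75
75 + B(104) → 179
C's leaf is at depth 5, giving a 5-bit codeword.

5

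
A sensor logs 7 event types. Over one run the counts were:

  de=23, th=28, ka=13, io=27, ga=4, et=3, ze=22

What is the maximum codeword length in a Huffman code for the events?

Merge the two lowest-weight nodes at each step:
combine et(3), ga(4) → 7
combine 7, ka(13) → 20
combine 20, ze(22) → 42
combine de(23), io(27) → 50
combine th(28), 42 → 70
combine 50, 70 → 120
Maximum depth reached is 5.

5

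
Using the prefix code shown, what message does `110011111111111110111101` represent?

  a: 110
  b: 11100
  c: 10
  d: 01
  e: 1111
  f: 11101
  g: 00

adeeedf

Read left to right; each codeword is recognised as soon as it completes (prefix code):
  110→a | 01→d | 1111→e | 1111→e | 1111→e | 01→d | 11101→f
Decoded message: adeeedf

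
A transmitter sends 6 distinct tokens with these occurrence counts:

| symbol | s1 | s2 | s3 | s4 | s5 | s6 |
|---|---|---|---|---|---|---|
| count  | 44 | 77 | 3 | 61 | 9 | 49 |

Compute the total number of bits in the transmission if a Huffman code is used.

554

Greedily combine the two least-frequent nodes:
s3(3) + s5(9) → 12
12 + s1(44) → 56
s6(49) + 56 → 105
s4(61) + s2(77) → 138
105 + 138 → 243
Total encoded bits = sum of merged weights = 12 + 56 + 105 + 138 + 243 = 554.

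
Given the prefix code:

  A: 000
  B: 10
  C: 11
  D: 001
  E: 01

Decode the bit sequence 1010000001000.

BBADA

Read left to right; each codeword is recognised as soon as it completes (prefix code):
  10→B | 10→B | 000→A | 001→D | 000→A
Decoded message: BBADA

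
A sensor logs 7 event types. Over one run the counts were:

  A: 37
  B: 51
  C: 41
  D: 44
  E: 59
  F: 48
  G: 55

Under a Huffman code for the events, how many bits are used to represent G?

Repeatedly merge the two smallest:
merge A(37) and C(41): 78
merge D(44) and F(48): 92
merge B(51) and G(55): 106
merge E(59) and 78: 137
merge 92 and 106: 198
merge 137 and 198: 335
The subtree containing G is merged 3 times, so code length = 3.

3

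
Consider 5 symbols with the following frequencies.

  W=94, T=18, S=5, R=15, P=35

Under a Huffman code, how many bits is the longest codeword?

4

Merge the two lowest-weight nodes at each step:
merge S(5) and R(15): 20
merge T(18) and 20: 38
merge P(35) and 38: 73
merge 73 and W(94): 167
The rarest symbols sit at the bottom; the longest codeword is 4 bits.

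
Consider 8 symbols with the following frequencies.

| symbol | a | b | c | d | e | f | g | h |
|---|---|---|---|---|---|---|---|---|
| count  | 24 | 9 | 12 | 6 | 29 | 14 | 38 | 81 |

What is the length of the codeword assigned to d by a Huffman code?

5

Huffman merges, smallest pair first:
merge d(6) and b(9): 15
merge c(12) and f(14): 26
merge 15 and a(24): 39
merge 26 and e(29): 55
merge g(38) and 39: 77
merge 55 and 77: 132
merge h(81) and 132: 213
d's leaf is at depth 5, giving a 5-bit codeword.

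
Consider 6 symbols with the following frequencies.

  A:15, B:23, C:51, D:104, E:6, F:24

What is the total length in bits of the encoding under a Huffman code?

Greedily combine the two least-frequent nodes:
combine E(6), A(15) → 21
combine 21, B(23) → 44
combine F(24), 44 → 68
combine C(51), 68 → 119
combine D(104), 119 → 223
The encoded length is the sum of every internal node's weight: 21 + 44 + 68 + 119 + 223 = 475 bits.

475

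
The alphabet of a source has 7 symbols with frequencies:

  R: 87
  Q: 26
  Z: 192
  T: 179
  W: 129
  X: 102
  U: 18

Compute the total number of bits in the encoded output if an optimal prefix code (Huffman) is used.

1872

Merge the two smallest weights repeatedly:
merge U(18) and Q(26): 44
merge 44 and R(87): 131
merge X(102) and W(129): 231
merge 131 and T(179): 310
merge Z(192) and 231: 423
merge 310 and 423: 733
Each symbol's bit-cost is frequency × depth; summing gives 1872 bits (equivalently 44 + 131 + 231 + 310 + 423 + 733).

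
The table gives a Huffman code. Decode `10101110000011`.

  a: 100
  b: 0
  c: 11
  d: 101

Read left to right; each codeword is recognised as soon as it completes (prefix code):
  101→d | 0→b | 11→c | 100→a | 0→b | 0→b | 0→b | 11→c
Decoded message: dbcabbbc

dbcabbbc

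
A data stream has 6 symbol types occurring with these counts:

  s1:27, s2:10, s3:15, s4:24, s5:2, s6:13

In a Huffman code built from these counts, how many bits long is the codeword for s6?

Build the tree from the bottom:
combine s5(2), s2(10) → 12
combine 12, s6(13) → 25
combine s3(15), s4(24) → 39
combine 25, s1(27) → 52
combine 39, 52 → 91
s6 sits 3 levels below the root, so its codeword is 3 bits.

3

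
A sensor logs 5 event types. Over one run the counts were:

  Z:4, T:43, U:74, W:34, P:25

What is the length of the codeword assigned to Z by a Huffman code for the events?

Repeatedly merge the two smallest:
merge Z(4) and P(25): 29
merge 29 and W(34): 63
merge T(43) and 63: 106
merge U(74) and 106: 180
The subtree containing Z is merged 4 times, so code length = 4.

4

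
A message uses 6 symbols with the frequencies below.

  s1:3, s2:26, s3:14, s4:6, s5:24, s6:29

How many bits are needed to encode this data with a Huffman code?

236

Build the Huffman tree bottom-up:
combine s1(3), s4(6) → 9
combine 9, s3(14) → 23
combine 23, s5(24) → 47
combine s2(26), s6(29) → 55
combine 47, 55 → 102
Total encoded bits = sum of merged weights = 9 + 23 + 47 + 55 + 102 = 236.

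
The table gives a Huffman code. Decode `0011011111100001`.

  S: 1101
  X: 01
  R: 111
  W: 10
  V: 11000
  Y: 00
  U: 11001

YSRVX

Read left to right; each codeword is recognised as soon as it completes (prefix code):
  00→Y | 1101→S | 111→R | 11000→V | 01→X
Decoded message: YSRVX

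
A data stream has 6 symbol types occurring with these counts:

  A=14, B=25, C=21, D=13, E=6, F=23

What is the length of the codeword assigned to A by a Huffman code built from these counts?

3

Repeatedly merge the two smallest:
combine E(6), D(13) → 19
combine A(14), 19 → 33
combine C(21), F(23) → 44
combine B(25), 33 → 58
combine 44, 58 → 102
The subtree containing A is merged 3 times, so code length = 3.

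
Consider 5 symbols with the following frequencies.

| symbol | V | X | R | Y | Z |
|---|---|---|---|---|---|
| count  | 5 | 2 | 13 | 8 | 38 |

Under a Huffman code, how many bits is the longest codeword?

Merge the two lowest-weight nodes at each step:
combine X(2), V(5) → 7
combine 7, Y(8) → 15
combine R(13), 15 → 28
combine 28, Z(38) → 66
The rarest symbols sit at the bottom; the longest codeword is 4 bits.

4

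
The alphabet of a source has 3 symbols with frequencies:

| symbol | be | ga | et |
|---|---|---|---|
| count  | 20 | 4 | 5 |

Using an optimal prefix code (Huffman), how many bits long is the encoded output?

Merge the two smallest weights repeatedly:
merge ga(4) and et(5): 9
merge 9 and be(20): 29
Total encoded bits = sum of merged weights = 9 + 29 = 38.

38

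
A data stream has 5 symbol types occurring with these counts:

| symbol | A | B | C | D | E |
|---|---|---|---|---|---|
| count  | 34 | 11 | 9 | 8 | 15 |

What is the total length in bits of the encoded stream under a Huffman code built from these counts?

163

Build the Huffman tree bottom-up:
D(8) + C(9) → 17
B(11) + E(15) → 26
17 + 26 → 43
A(34) + 43 → 77
Total encoded bits = sum of merged weights = 17 + 26 + 43 + 77 = 163.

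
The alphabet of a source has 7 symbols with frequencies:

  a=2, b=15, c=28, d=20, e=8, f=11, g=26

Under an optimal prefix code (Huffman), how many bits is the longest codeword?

Merge the two lowest-weight nodes at each step:
a(2) + e(8) → 10
10 + f(11) → 21
b(15) + d(20) → 35
21 + g(26) → 47
c(28) + 35 → 63
47 + 63 → 110
The rarest symbols sit at the bottom; the longest codeword is 4 bits.

4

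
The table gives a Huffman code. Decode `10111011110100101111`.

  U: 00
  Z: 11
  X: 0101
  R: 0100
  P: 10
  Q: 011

Read left to right; each codeword is recognised as soon as it completes (prefix code):
  10→P | 11→Z | 10→P | 11→Z | 11→Z | 0100→R | 10→P | 11→Z | 11→Z
Decoded message: PZPZZRPZZ

PZPZZRPZZ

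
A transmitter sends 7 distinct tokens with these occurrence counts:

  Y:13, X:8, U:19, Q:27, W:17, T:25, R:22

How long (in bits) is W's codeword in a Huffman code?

3

Huffman merges, smallest pair first:
X(8) + Y(13) → 21
W(17) + U(19) → 36
21 + R(22) → 43
T(25) + Q(27) → 52
36 + 43 → 79
52 + 79 → 131
W's leaf is at depth 3, giving a 3-bit codeword.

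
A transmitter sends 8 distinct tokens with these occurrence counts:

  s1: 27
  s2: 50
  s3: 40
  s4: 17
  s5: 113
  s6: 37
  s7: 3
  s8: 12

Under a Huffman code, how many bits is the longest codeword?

6

Merge the two lowest-weight nodes at each step:
s7(3) + s8(12) → 15
15 + s4(17) → 32
s1(27) + 32 → 59
s6(37) + s3(40) → 77
s2(50) + 59 → 109
77 + 109 → 186
s5(113) + 186 → 299
The rarest symbols sit at the bottom; the longest codeword is 6 bits.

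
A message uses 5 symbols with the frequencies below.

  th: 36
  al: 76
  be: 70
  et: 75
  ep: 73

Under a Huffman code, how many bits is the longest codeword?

3

Merge the two lowest-weight nodes at each step:
combine th(36), be(70) → 106
combine ep(73), et(75) → 148
combine al(76), 106 → 182
combine 148, 182 → 330
Maximum depth reached is 3.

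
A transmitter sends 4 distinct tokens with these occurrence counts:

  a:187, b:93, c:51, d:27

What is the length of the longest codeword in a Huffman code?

3

Merge the two lowest-weight nodes at each step:
combine d(27), c(51) → 78
combine 78, b(93) → 171
combine 171, a(187) → 358
Maximum depth reached is 3.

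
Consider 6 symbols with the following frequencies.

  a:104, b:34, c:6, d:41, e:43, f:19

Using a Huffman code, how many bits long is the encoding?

558

Build the Huffman tree bottom-up:
c(6) + f(19) → 25
25 + b(34) → 59
d(41) + e(43) → 84
59 + 84 → 143
a(104) + 143 → 247
Each symbol's bit-cost is frequency × depth; summing gives 558 bits (equivalently 25 + 59 + 84 + 143 + 247).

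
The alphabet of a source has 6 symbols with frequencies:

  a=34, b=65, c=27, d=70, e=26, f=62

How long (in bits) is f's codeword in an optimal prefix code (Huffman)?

Huffman merges, smallest pair first:
combine e(26), c(27) → 53
combine a(34), 53 → 87
combine f(62), b(65) → 127
combine d(70), 87 → 157
combine 127, 157 → 284
f sits 2 levels below the root, so its codeword is 2 bits.

2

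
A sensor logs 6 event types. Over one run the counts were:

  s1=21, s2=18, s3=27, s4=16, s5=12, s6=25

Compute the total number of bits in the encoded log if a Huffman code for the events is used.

Build the Huffman tree bottom-up:
combine s5(12), s4(16) → 28
combine s2(18), s1(21) → 39
combine s6(25), s3(27) → 52
combine 28, 39 → 67
combine 52, 67 → 119
Total encoded bits = sum of merged weights = 28 + 39 + 52 + 67 + 119 = 305.

305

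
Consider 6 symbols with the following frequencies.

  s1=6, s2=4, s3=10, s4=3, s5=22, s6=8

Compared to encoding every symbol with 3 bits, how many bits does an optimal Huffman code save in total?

Fixed-length: 3 bits × 53 symbols = 159 bits.
Huffman merges:
merge s4(3) and s2(4): 7
merge s1(6) and 7: 13
merge s6(8) and s3(10): 18
merge 13 and 18: 31
merge s5(22) and 31: 53
Huffman total = 7 + 13 + 18 + 31 + 53 = 122 bits.
Saving = 159 − 122 = 37 bits.

37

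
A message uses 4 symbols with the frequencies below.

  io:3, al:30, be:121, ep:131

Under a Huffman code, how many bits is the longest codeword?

Merge the two lowest-weight nodes at each step:
combine io(3), al(30) → 33
combine 33, be(121) → 154
combine ep(131), 154 → 285
The first pair merged (io, al) ends up deepest, at depth 3.

3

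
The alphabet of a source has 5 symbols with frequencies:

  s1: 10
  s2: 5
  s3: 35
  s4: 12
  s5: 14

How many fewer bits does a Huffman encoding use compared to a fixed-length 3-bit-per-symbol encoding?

Fixed-length: 3 bits × 76 symbols = 228 bits.
Huffman merges:
s2(5) + s1(10) → 15
s4(12) + s5(14) → 26
15 + 26 → 41
s3(35) + 41 → 76
Huffman total = 15 + 26 + 41 + 76 = 158 bits.
Saving = 228 − 158 = 70 bits.

70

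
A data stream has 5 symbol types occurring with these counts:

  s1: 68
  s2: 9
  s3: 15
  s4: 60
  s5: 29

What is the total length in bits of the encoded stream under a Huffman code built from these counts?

Merge the two smallest weights repeatedly:
s2(9) + s3(15) → 24
24 + s5(29) → 53
53 + s4(60) → 113
s1(68) + 113 → 181
The encoded length is the sum of every internal node's weight: 24 + 53 + 113 + 181 = 371 bits.

371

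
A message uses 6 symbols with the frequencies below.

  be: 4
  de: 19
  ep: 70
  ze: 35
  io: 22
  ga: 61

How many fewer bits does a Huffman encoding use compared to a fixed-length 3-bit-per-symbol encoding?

143

Fixed-length: 3 bits × 211 symbols = 633 bits.
Huffman merges:
merge be(4) and de(19): 23
merge io(22) and 23: 45
merge ze(35) and 45: 80
merge ga(61) and ep(70): 131
merge 80 and 131: 211
Huffman total = 23 + 45 + 80 + 131 + 211 = 490 bits.
Saving = 633 − 490 = 143 bits.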